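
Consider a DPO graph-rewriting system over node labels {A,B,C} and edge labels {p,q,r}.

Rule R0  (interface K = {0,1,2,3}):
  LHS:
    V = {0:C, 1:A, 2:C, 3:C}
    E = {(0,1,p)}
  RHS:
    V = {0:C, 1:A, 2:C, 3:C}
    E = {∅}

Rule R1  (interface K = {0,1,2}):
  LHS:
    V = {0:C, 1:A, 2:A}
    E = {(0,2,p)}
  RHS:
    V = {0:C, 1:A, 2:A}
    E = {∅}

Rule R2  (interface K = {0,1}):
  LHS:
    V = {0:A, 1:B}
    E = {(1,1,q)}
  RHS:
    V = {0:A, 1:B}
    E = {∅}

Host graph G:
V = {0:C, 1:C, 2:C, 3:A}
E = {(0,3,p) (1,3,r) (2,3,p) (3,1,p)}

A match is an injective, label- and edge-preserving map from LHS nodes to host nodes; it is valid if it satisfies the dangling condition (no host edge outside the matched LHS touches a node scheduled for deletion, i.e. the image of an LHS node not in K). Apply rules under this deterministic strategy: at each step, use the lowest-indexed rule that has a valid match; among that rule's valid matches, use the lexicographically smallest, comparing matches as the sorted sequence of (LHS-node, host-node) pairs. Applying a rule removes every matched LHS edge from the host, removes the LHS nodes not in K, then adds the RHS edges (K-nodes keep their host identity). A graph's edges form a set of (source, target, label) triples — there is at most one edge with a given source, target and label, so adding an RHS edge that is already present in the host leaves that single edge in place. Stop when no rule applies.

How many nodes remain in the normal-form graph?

initial: |V|=4 |E|=4  E = 0-p->3 1-r->3 2-p->3 3-p->1
step 1: apply R0 at {0↦0, 1↦3, 2↦1, 3↦2}  → |V|=4 |E|=3  E = 1-r->3 2-p->3 3-p->1
step 2: apply R0 at {0↦2, 1↦3, 2↦0, 3↦1}  → |V|=4 |E|=2  E = 1-r->3 3-p->1
halt: no rule applies after step 2
NF nodes: {0:C, 1:C, 2:C, 3:A}

Answer: 4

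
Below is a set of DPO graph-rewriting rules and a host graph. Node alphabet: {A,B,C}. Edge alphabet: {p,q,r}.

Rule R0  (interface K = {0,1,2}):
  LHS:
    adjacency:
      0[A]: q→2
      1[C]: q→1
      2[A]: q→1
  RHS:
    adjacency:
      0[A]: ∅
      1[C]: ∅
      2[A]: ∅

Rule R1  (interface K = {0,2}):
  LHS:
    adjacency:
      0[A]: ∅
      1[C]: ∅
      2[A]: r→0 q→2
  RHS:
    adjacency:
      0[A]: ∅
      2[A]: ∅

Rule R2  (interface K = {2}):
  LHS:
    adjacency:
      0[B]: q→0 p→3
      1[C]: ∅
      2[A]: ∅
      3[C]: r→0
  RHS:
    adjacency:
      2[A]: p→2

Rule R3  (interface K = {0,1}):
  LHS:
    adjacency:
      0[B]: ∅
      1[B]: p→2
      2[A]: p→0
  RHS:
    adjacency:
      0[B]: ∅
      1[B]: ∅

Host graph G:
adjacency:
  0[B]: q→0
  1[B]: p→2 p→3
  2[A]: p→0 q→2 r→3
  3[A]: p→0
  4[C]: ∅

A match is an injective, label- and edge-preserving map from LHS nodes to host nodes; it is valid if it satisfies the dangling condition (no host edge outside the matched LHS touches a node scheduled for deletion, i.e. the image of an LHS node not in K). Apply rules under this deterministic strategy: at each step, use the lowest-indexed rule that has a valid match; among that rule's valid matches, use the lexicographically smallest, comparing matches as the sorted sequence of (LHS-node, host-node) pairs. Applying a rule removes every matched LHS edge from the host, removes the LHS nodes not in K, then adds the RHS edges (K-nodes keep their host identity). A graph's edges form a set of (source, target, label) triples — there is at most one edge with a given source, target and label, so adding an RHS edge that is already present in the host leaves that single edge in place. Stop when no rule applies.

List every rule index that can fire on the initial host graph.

R0: no valid match — LHS pattern not found
R1: 1 valid match — {0↦3, 1↦4, 2↦2}
R2: no valid match — LHS pattern not found
R3: no valid match — 2 raw matches, all fail dangling condition

Answer: [R1]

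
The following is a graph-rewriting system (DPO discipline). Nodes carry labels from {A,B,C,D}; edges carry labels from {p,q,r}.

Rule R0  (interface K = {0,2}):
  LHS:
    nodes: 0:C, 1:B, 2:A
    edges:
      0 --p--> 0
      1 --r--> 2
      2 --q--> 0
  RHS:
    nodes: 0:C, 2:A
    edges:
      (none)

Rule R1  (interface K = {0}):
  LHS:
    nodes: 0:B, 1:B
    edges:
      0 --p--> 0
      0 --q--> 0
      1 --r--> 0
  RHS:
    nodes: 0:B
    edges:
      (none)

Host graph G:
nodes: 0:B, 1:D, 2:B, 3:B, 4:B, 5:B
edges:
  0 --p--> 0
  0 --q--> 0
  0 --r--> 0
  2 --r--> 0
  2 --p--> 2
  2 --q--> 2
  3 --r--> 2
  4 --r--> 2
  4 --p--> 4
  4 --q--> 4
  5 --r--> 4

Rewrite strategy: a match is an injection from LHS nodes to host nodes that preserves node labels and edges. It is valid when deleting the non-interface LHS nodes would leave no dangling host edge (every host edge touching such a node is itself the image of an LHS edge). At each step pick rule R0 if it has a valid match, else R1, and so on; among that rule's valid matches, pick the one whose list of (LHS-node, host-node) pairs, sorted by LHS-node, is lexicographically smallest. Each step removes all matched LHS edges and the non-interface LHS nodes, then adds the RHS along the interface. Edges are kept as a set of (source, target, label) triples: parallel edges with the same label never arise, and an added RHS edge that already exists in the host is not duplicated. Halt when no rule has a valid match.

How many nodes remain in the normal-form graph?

Answer: 4

Derivation:
[0] host  ⇒  6 nodes, 11 edges  {0-p->0 0-q->0 0-r->0 2-r->0 2-p->2 2-q->2 3-r->2 4-r->2 4-p->4 4-q->4 5-r->4}
[1] R1 @ {0↦2, 1↦3}  ⇒  5 nodes, 8 edges  {0-p->0 0-q->0 0-r->0 2-r->0 4-r->2 4-p->4 4-q->4 5-r->4}
[2] R1 @ {0↦4, 1↦5}  ⇒  4 nodes, 5 edges  {0-p->0 0-q->0 0-r->0 2-r->0 4-r->2}
halt: no rule applies after step 2
NF nodes: {0:B, 1:D, 2:B, 4:B}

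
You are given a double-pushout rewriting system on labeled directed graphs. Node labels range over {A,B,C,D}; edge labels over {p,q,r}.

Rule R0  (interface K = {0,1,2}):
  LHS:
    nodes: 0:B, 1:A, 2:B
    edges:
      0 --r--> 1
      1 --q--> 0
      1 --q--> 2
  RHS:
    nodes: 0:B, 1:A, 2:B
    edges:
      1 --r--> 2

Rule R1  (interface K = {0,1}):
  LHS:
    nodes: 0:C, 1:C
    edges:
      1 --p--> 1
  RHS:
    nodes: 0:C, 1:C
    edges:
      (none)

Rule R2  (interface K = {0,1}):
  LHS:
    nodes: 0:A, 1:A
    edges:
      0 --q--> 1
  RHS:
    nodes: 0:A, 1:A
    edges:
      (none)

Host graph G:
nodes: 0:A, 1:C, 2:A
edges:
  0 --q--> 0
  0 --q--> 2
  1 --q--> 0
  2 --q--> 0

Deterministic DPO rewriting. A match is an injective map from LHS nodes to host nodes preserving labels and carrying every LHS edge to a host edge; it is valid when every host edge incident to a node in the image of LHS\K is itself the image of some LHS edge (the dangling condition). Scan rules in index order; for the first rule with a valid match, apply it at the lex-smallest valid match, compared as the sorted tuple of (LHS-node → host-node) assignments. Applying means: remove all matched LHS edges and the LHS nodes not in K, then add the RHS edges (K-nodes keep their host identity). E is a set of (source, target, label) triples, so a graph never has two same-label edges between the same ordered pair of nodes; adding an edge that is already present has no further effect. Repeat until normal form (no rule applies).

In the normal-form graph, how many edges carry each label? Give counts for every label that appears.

Answer: q:2

Rewrite trace:
start.  V:3 E:4  edges: 0-q->0 0-q->2 1-q->0 2-q->0
1. fire R2 via {0↦0, 1↦2}  →  V:3 E:3  edges: 0-q->0 1-q->0 2-q->0
2. fire R2 via {0↦2, 1↦0}  →  V:3 E:2  edges: 0-q->0 1-q->0
normal form: no rule applies after step 2
NF edges: [(0, 0, 'q'), (1, 0, 'q')]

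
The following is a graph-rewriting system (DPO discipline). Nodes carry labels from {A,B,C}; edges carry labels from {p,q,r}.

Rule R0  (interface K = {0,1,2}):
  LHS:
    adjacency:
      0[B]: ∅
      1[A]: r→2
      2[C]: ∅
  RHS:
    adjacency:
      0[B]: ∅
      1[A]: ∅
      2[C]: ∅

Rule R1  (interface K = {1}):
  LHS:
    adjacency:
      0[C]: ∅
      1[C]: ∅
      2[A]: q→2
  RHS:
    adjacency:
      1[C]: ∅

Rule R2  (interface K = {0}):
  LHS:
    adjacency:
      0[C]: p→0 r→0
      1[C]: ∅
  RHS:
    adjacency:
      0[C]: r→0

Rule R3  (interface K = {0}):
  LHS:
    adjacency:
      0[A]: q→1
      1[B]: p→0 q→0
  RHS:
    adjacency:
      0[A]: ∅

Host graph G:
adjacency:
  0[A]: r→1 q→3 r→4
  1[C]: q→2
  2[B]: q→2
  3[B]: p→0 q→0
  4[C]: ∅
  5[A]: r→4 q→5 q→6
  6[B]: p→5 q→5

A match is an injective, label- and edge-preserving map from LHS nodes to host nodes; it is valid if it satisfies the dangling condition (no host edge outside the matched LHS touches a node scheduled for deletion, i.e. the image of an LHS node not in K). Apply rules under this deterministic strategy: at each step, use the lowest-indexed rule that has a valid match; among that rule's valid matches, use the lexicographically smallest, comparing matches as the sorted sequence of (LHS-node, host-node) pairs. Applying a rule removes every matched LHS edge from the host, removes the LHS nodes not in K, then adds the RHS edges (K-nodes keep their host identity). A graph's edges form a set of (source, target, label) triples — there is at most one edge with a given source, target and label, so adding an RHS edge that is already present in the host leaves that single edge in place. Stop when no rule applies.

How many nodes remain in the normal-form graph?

start.  V:7 E:12  edges: 0-r->1 0-q->3 0-r->4 1-q->2 2-q->2 3-p->0 3-q->0 5-r->4 5-q->5 5-q->6 6-p->5 6-q->5
1. fire R0 via {0↦2, 1↦0, 2↦1}  →  V:7 E:11  edges: 0-q->3 0-r->4 1-q->2 2-q->2 3-p->0 3-q->0 5-r->4 5-q->5 5-q->6 6-p->5 6-q->5
2. fire R0 via {0↦2, 1↦0, 2↦4}  →  V:7 E:10  edges: 0-q->3 1-q->2 2-q->2 3-p->0 3-q->0 5-r->4 5-q->5 5-q->6 6-p->5 6-q->5
3. fire R0 via {0↦2, 1↦5, 2↦4}  →  V:7 E:9  edges: 0-q->3 1-q->2 2-q->2 3-p->0 3-q->0 5-q->5 5-q->6 6-p->5 6-q->5
4. fire R3 via {0↦0, 1↦3}  →  V:6 E:6  edges: 1-q->2 2-q->2 5-q->5 5-q->6 6-p->5 6-q->5
5. fire R3 via {0↦5, 1↦6}  →  V:5 E:3  edges: 1-q->2 2-q->2 5-q->5
6. fire R1 via {0↦4, 1↦1, 2↦5}  →  V:3 E:2  edges: 1-q->2 2-q->2
normal form: no rule applies after step 6
NF nodes: {0:A, 1:C, 2:B}

Answer: 3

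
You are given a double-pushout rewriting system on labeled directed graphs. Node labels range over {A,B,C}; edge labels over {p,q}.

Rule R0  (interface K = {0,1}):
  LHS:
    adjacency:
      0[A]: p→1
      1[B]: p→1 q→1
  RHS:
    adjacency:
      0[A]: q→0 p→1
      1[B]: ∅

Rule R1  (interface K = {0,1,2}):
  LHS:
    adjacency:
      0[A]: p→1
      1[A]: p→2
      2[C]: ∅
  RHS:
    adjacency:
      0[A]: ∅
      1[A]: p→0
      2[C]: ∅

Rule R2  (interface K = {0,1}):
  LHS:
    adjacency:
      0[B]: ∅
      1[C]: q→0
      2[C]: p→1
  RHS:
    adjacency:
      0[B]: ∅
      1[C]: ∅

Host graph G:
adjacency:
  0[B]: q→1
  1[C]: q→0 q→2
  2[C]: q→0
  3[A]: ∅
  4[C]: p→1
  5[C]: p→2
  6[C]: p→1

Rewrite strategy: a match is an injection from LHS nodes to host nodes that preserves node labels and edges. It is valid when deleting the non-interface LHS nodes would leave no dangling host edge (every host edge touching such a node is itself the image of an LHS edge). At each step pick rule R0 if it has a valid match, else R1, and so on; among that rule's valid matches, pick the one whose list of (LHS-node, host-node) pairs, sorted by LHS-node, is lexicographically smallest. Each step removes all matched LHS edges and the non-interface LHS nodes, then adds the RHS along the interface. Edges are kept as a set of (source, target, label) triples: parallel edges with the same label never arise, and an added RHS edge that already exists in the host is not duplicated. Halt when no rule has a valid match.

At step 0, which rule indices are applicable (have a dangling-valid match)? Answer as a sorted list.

R0: no valid match — LHS pattern not found
R1: no valid match — LHS pattern not found
R2: 3 valid matches — {0↦0, 1↦1, 2↦4}, {0↦0, 1↦1, 2↦6}, {0↦0, 1↦2, 2↦5}

Answer: [R2]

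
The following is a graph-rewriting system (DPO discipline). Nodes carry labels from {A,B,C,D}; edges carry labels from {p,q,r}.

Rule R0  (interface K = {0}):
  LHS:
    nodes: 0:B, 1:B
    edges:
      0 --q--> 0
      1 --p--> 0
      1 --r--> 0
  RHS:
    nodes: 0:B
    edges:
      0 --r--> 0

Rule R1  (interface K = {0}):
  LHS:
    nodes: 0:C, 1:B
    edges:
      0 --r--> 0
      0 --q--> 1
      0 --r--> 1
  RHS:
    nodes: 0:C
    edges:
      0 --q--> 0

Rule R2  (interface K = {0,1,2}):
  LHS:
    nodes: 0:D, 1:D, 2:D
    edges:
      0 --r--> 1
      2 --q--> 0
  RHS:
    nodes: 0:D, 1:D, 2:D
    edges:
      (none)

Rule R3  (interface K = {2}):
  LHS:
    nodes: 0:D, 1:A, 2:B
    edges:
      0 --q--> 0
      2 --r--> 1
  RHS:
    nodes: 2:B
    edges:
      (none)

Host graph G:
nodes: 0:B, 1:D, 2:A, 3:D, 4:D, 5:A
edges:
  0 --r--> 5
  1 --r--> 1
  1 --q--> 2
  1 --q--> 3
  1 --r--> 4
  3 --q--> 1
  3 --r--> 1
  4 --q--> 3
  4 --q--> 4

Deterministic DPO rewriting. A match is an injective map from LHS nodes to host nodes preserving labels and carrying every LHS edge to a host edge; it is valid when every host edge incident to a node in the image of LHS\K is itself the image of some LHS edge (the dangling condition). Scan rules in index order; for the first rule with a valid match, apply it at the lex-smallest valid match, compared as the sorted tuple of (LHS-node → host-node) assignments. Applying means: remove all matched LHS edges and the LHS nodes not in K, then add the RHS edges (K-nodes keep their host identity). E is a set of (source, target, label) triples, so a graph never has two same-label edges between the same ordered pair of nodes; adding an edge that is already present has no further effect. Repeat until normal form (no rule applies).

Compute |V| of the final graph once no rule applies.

Answer: 4

Rewrite trace:
start.  V:6 E:9  edges: 0-r->5 1-r->1 1-q->2 1-q->3 1-r->4 3-q->1 3-r->1 4-q->3 4-q->4
1. fire R2 via {0↦1, 1↦4, 2↦3}  →  V:6 E:7  edges: 0-r->5 1-r->1 1-q->2 1-q->3 3-r->1 4-q->3 4-q->4
2. fire R2 via {0↦3, 1↦1, 2↦4}  →  V:6 E:5  edges: 0-r->5 1-r->1 1-q->2 1-q->3 4-q->4
3. fire R3 via {0↦4, 1↦5, 2↦0}  →  V:4 E:3  edges: 1-r->1 1-q->2 1-q->3
final graph: no rule applies after step 3
NF nodes: {0:B, 1:D, 2:A, 3:D}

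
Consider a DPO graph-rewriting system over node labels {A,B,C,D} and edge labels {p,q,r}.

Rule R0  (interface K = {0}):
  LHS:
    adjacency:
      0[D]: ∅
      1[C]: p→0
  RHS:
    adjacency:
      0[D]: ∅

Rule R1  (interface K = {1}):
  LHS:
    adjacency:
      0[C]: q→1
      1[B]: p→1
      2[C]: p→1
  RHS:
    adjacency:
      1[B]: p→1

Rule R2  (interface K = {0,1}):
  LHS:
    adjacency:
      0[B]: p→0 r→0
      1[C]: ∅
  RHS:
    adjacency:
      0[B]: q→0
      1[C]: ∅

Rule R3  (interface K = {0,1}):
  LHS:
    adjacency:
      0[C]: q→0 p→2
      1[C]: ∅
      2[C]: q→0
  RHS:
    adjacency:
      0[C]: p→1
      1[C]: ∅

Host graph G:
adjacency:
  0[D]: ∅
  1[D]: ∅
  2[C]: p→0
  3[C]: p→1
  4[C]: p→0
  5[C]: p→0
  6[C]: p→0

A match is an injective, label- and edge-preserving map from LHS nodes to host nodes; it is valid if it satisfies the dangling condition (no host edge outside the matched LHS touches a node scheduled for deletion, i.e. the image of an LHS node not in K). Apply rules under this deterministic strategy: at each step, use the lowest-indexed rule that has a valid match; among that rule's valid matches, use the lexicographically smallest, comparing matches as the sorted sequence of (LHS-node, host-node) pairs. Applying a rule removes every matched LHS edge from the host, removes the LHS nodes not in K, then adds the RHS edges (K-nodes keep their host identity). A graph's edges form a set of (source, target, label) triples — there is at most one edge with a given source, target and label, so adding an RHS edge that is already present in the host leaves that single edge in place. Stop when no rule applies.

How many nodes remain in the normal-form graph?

Answer: 2

Derivation:
initial: |V|=7 |E|=5  E = 2-p->0 3-p->1 4-p->0 5-p->0 6-p->0
step 1: apply R0 at {0↦0, 1↦2}  → |V|=6 |E|=4  E = 3-p->1 4-p->0 5-p->0 6-p->0
step 2: apply R0 at {0↦0, 1↦4}  → |V|=5 |E|=3  E = 3-p->1 5-p->0 6-p->0
step 3: apply R0 at {0↦0, 1↦5}  → |V|=4 |E|=2  E = 3-p->1 6-p->0
step 4: apply R0 at {0↦0, 1↦6}  → |V|=3 |E|=1  E = 3-p->1
step 5: apply R0 at {0↦1, 1↦3}  → |V|=2 |E|=0  E = ∅
final graph: no rule applies after step 5
NF nodes: {0:D, 1:D}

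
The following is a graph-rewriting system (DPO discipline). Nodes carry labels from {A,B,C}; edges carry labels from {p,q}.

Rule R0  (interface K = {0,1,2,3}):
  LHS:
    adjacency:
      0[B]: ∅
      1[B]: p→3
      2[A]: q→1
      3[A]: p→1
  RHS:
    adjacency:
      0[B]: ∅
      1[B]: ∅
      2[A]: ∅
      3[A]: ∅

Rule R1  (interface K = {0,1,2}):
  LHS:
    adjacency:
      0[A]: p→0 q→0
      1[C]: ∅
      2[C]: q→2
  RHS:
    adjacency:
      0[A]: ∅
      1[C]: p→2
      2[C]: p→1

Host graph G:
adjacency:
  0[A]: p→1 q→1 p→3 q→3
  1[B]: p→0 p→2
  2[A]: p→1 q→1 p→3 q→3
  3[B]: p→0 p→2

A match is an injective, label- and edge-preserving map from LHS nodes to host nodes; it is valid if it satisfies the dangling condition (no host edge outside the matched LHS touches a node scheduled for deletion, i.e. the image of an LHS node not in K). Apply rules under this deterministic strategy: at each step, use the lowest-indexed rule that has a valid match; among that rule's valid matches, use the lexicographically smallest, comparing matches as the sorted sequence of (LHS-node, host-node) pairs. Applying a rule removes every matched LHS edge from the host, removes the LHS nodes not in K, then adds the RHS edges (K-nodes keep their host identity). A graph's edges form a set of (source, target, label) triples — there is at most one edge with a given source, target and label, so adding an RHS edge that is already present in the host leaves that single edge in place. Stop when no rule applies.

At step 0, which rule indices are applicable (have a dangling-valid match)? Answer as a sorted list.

Answer: [R0]

Rewrite trace:
R0: 4 valid matches — {0↦1, 1↦3, 2↦0, 3↦2}, {0↦1, 1↦3, 2↦2, 3↦0}, {0↦3, 1↦1, 2↦0, 3↦2} (+1 more)
R1: no valid match — LHS pattern not found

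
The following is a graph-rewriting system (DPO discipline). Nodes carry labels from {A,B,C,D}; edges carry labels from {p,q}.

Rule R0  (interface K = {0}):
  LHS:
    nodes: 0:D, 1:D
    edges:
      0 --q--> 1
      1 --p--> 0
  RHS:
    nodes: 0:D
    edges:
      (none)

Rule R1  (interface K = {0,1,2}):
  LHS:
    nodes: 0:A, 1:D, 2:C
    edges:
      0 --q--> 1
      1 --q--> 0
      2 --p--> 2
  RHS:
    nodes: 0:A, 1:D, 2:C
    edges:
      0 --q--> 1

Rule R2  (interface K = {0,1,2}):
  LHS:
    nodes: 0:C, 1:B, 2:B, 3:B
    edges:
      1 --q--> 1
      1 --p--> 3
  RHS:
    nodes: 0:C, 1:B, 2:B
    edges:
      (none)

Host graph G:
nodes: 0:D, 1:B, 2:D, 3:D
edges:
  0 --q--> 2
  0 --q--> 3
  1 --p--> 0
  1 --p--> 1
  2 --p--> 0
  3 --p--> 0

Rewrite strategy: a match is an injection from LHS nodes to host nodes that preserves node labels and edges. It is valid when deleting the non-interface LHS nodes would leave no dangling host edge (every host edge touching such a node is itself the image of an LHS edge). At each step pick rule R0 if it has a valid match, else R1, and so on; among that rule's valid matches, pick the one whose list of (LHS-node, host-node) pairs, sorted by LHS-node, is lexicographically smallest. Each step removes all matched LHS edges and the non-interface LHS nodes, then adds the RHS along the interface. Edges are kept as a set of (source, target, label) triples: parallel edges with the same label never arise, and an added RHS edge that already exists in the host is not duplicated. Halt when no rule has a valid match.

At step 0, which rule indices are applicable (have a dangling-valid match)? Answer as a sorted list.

R0: 2 valid matches — {0↦0, 1↦2}, {0↦0, 1↦3}
R1: no valid match — LHS pattern not found
R2: no valid match — LHS pattern not found

Answer: [R0]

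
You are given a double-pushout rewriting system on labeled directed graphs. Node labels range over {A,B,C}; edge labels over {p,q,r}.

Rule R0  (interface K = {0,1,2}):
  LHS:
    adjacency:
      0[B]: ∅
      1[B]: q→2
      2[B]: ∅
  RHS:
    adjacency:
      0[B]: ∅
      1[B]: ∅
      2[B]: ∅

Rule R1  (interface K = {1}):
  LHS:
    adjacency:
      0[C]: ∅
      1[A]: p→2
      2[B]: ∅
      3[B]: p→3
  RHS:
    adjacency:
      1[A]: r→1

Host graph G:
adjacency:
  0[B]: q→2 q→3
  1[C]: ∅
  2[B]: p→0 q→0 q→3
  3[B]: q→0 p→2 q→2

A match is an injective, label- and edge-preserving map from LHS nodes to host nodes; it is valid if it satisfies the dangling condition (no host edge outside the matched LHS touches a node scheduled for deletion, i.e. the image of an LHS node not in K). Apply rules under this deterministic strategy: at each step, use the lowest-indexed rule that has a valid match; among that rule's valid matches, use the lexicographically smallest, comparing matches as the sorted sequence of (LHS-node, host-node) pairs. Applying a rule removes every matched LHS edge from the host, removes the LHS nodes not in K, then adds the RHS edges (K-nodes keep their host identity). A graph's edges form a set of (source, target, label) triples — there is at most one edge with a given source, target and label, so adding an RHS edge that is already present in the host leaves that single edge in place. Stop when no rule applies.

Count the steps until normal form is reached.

Answer: 6

Steps:
initial: |V|=4 |E|=8  E = 0-q->2 0-q->3 2-p->0 2-q->0 2-q->3 3-q->0 3-p->2 3-q->2
step 1: apply R0 at {0↦0, 1↦2, 2↦3}  → |V|=4 |E|=7  E = 0-q->2 0-q->3 2-p->0 2-q->0 3-q->0 3-p->2 3-q->2
step 2: apply R0 at {0↦0, 1↦3, 2↦2}  → |V|=4 |E|=6  E = 0-q->2 0-q->3 2-p->0 2-q->0 3-q->0 3-p->2
step 3: apply R0 at {0↦2, 1↦0, 2↦3}  → |V|=4 |E|=5  E = 0-q->2 2-p->0 2-q->0 3-q->0 3-p->2
step 4: apply R0 at {0↦2, 1↦3, 2↦0}  → |V|=4 |E|=4  E = 0-q->2 2-p->0 2-q->0 3-p->2
step 5: apply R0 at {0↦3, 1↦0, 2↦2}  → |V|=4 |E|=3  E = 2-p->0 2-q->0 3-p->2
step 6: apply R0 at {0↦3, 1↦2, 2↦0}  → |V|=4 |E|=2  E = 2-p->0 3-p->2
halt: no rule applies after step 6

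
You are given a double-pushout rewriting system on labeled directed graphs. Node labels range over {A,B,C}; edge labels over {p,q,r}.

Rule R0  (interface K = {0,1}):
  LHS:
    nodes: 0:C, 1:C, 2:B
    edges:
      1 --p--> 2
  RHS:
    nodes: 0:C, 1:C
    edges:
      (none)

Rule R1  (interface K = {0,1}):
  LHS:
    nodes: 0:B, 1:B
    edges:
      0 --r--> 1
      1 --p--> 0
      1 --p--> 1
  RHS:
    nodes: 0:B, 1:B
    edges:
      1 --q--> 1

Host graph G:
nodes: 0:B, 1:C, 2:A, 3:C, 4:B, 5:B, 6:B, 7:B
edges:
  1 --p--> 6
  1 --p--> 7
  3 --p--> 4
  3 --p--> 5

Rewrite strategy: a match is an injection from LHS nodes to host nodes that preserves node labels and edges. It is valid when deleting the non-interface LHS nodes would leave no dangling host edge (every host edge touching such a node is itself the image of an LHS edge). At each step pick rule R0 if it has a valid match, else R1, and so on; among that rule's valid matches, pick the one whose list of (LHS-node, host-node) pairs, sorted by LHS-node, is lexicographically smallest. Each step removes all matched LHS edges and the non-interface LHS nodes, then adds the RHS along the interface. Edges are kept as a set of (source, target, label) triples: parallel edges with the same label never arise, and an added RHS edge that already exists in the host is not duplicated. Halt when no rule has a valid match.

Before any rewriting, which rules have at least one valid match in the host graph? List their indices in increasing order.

R0: 4 valid matches — {0↦1, 1↦3, 2↦4}, {0↦1, 1↦3, 2↦5}, {0↦3, 1↦1, 2↦6} (+1 more)
R1: no valid match — LHS pattern not found

Answer: [R0]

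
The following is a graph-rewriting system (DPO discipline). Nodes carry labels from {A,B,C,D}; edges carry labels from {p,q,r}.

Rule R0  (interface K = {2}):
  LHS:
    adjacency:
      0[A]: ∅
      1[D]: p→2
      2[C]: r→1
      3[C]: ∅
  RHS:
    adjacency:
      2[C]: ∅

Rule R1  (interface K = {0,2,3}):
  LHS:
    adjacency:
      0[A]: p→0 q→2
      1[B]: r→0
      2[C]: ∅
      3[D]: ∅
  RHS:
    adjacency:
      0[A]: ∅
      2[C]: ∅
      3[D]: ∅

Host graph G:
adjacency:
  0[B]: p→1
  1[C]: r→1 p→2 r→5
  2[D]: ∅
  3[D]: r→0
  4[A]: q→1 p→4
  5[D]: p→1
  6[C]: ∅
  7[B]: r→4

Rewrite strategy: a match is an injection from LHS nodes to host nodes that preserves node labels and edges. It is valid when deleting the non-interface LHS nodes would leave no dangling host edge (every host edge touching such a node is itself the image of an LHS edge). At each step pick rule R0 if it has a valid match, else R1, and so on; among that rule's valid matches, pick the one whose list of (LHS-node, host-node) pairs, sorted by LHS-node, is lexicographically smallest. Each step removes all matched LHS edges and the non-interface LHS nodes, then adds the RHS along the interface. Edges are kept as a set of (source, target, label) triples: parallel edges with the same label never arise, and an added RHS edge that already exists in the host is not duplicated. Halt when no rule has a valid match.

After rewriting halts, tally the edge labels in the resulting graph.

Answer: p:2 r:2

Rewrite trace:
initial: |V|=8 |E|=9  E = 0-p->1 1-r->1 1-p->2 1-r->5 3-r->0 4-q->1 4-p->4 5-p->1 7-r->4
step 1: apply R1 at {0↦4, 1↦7, 2↦1, 3↦2}  → |V|=7 |E|=6  E = 0-p->1 1-r->1 1-p->2 1-r->5 3-r->0 5-p->1
step 2: apply R0 at {0↦4, 1↦5, 2↦1, 3↦6}  → |V|=4 |E|=4  E = 0-p->1 1-r->1 1-p->2 3-r->0
halt: no rule applies after step 2
NF edges: [(0, 1, 'p'), (1, 1, 'r'), (1, 2, 'p'), (3, 0, 'r')]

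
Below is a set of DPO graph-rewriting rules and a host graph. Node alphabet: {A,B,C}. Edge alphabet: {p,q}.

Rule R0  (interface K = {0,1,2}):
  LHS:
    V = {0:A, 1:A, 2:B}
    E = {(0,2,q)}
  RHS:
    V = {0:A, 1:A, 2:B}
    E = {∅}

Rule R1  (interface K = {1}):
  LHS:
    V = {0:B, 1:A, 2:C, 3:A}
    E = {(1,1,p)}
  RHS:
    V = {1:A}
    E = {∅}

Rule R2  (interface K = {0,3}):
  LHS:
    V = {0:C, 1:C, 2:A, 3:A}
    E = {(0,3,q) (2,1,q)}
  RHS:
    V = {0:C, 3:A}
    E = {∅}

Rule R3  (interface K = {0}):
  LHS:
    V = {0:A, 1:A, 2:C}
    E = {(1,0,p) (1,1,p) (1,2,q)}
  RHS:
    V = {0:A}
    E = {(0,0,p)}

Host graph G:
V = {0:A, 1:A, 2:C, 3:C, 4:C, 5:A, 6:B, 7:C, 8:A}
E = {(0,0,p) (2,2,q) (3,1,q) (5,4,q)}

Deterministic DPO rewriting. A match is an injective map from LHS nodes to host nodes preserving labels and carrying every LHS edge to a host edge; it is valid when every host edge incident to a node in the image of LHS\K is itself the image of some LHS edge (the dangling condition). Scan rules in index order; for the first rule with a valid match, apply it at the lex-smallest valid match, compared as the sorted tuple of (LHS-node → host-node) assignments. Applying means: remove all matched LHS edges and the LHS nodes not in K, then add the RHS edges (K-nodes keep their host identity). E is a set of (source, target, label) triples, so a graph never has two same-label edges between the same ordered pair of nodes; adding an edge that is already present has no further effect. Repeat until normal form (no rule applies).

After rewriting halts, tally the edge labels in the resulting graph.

start.  V:9 E:4  edges: 0-p->0 2-q->2 3-q->1 5-q->4
1. fire R1 via {0↦6, 1↦0, 2↦7, 3↦8}  →  V:6 E:3  edges: 2-q->2 3-q->1 5-q->4
2. fire R2 via {0↦3, 1↦4, 2↦5, 3↦1}  →  V:4 E:1  edges: 2-q->2
halt: no rule applies after step 2
NF edges: [(2, 2, 'q')]

Answer: q:1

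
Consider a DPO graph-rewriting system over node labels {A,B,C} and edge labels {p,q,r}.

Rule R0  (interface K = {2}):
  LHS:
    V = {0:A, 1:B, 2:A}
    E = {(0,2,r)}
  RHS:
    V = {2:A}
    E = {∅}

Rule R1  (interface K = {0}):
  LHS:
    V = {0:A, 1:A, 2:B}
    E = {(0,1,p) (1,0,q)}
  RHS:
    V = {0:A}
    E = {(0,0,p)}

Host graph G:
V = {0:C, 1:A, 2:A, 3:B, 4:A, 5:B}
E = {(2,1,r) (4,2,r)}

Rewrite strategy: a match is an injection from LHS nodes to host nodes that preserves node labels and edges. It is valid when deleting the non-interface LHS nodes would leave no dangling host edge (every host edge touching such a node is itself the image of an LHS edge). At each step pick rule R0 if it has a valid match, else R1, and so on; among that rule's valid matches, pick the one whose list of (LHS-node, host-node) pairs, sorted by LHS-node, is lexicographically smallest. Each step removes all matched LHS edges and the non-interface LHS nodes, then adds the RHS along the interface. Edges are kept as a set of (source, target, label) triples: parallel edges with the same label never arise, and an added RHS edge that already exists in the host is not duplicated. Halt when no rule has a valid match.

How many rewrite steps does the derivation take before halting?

Answer: 2

Derivation:
start.  V:6 E:2  edges: 2-r->1 4-r->2
1. fire R0 via {0↦4, 1↦3, 2↦2}  →  V:4 E:1  edges: 2-r->1
2. fire R0 via {0↦2, 1↦5, 2↦1}  →  V:2 E:0  edges: ∅
normal form: no rule applies after step 2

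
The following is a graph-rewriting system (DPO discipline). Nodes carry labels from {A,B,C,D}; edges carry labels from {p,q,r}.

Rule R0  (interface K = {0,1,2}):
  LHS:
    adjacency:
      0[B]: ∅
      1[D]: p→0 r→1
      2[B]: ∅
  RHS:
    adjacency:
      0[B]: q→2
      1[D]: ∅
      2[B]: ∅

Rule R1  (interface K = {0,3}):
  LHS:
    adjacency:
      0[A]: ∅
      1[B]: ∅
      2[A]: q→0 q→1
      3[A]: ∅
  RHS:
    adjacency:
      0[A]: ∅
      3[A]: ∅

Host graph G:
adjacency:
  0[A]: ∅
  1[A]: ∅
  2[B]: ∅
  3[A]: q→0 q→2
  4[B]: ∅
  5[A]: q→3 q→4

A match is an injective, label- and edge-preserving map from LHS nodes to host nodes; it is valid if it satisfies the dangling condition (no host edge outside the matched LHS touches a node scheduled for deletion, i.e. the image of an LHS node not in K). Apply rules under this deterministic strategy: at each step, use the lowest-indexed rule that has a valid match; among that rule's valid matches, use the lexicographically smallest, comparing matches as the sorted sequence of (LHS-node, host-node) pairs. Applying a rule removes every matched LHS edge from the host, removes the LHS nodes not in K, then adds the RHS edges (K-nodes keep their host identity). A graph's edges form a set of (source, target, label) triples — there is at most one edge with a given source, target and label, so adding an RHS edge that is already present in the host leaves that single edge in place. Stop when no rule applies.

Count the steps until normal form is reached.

start.  V:6 E:4  edges: 3-q->0 3-q->2 5-q->3 5-q->4
1. fire R1 via {0↦3, 1↦4, 2↦5, 3↦0}  →  V:4 E:2  edges: 3-q->0 3-q->2
2. fire R1 via {0↦0, 1↦2, 2↦3, 3↦1}  →  V:2 E:0  edges: ∅
normal form: no rule applies after step 2

Answer: 2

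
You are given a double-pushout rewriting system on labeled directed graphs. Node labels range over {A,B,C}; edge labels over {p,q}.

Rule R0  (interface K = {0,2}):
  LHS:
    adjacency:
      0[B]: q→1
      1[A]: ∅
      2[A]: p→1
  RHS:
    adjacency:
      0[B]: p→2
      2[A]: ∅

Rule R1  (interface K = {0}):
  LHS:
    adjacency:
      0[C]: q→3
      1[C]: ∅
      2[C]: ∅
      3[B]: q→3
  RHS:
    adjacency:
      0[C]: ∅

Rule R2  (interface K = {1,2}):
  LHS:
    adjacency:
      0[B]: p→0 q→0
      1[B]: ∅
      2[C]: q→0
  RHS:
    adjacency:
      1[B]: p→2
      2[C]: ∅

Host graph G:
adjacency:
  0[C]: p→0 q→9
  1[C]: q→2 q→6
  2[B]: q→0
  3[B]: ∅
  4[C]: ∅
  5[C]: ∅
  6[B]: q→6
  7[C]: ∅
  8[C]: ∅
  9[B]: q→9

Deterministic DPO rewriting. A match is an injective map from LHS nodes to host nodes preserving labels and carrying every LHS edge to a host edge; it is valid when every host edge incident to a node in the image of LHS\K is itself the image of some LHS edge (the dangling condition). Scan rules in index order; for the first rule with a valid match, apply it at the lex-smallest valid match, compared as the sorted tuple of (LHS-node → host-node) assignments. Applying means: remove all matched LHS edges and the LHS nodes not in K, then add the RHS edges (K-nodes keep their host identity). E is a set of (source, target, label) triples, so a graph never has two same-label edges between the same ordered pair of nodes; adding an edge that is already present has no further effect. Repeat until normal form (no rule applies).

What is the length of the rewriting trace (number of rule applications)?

[0] host  ⇒  10 nodes, 7 edges  {0-p->0 0-q->9 1-q->2 1-q->6 2-q->0 6-q->6 9-q->9}
[1] R1 @ {0↦0, 1↦4, 2↦5, 3↦9}  ⇒  7 nodes, 5 edges  {0-p->0 1-q->2 1-q->6 2-q->0 6-q->6}
[2] R1 @ {0↦1, 1↦7, 2↦8, 3↦6}  ⇒  4 nodes, 3 edges  {0-p->0 1-q->2 2-q->0}
halt: no rule applies after step 2

Answer: 2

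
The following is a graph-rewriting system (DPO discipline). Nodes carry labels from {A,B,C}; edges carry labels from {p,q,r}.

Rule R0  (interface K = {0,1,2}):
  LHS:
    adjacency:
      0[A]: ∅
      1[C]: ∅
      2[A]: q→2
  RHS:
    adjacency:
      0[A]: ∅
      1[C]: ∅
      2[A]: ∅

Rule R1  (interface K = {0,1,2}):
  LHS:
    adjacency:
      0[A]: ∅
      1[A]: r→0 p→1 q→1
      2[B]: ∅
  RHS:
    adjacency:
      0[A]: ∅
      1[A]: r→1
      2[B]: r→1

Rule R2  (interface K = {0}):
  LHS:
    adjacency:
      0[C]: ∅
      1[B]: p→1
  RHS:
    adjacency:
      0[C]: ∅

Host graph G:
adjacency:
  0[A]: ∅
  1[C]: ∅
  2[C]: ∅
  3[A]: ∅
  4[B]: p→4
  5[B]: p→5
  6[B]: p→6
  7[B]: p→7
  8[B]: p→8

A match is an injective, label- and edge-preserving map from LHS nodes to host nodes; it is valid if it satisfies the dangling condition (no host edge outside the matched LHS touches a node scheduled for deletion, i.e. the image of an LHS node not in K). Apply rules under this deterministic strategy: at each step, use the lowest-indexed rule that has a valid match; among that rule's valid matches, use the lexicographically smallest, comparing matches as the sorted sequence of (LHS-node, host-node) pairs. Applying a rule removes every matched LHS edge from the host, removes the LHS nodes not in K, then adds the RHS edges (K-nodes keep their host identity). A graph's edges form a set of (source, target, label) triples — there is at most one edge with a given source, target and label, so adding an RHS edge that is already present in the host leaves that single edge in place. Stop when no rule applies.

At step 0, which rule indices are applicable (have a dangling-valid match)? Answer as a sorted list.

Answer: [R2]

Steps:
R0: no valid match — LHS pattern not found
R1: no valid match — LHS pattern not found
R2: 10 valid matches — {0↦1, 1↦4}, {0↦1, 1↦5}, {0↦1, 1↦6} (+7 more)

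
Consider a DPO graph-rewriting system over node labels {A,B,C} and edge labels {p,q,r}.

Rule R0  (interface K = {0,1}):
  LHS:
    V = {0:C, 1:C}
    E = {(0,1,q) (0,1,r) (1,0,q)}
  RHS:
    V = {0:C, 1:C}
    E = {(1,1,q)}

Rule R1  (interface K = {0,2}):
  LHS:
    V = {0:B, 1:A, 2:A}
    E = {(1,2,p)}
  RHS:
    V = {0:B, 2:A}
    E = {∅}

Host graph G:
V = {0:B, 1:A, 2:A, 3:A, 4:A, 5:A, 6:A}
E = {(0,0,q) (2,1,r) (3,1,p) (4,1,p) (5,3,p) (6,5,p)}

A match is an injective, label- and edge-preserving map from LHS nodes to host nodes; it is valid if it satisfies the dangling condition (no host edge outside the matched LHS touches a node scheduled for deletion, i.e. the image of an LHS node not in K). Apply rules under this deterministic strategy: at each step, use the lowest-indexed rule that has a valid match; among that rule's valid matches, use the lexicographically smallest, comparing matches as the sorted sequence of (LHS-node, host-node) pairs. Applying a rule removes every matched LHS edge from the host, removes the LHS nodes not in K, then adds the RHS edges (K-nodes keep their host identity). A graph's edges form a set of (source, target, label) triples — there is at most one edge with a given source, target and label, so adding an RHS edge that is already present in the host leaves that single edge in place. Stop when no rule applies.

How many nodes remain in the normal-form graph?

Answer: 3

Derivation:
[0] host  ⇒  7 nodes, 6 edges  {0-q->0 2-r->1 3-p->1 4-p->1 5-p->3 6-p->5}
[1] R1 @ {0↦0, 1↦4, 2↦1}  ⇒  6 nodes, 5 edges  {0-q->0 2-r->1 3-p->1 5-p->3 6-p->5}
[2] R1 @ {0↦0, 1↦6, 2↦5}  ⇒  5 nodes, 4 edges  {0-q->0 2-r->1 3-p->1 5-p->3}
[3] R1 @ {0↦0, 1↦5, 2↦3}  ⇒  4 nodes, 3 edges  {0-q->0 2-r->1 3-p->1}
[4] R1 @ {0↦0, 1↦3, 2↦1}  ⇒  3 nodes, 2 edges  {0-q->0 2-r->1}
halt: no rule applies after step 4
NF nodes: {0:B, 1:A, 2:A}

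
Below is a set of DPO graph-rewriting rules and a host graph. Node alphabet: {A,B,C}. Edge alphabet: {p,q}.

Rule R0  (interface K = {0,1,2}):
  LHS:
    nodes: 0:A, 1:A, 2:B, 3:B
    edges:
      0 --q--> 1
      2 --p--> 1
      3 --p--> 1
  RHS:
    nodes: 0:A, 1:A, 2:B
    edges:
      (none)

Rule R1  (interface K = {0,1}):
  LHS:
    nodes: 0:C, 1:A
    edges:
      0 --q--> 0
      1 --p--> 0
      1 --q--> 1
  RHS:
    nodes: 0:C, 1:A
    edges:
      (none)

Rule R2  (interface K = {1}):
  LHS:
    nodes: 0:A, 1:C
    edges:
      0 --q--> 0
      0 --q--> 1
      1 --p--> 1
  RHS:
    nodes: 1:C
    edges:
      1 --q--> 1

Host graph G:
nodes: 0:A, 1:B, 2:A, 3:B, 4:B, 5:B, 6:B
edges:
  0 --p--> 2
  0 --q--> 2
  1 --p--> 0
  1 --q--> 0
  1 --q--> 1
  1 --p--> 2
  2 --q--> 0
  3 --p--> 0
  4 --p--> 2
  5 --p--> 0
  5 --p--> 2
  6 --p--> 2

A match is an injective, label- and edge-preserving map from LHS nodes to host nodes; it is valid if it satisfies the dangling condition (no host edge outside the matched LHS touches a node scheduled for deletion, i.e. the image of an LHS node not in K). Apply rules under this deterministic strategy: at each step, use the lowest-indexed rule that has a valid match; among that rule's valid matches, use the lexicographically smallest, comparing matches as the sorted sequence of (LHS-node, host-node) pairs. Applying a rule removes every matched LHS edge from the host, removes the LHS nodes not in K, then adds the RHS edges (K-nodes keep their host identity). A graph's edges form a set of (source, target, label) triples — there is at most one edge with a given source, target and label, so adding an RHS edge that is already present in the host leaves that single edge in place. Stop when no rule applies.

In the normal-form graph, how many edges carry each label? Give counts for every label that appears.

[0] host  ⇒  7 nodes, 12 edges  {0-p->2 0-q->2 1-p->0 1-q->0 1-q->1 1-p->2 2-q->0 3-p->0 4-p->2 5-p->0 5-p->2 6-p->2}
[1] R0 @ {0↦0, 1↦2, 2↦1, 3↦4}  ⇒  6 nodes, 9 edges  {0-p->2 1-p->0 1-q->0 1-q->1 2-q->0 3-p->0 5-p->0 5-p->2 6-p->2}
[2] R0 @ {0↦2, 1↦0, 2↦1, 3↦3}  ⇒  5 nodes, 6 edges  {0-p->2 1-q->0 1-q->1 5-p->0 5-p->2 6-p->2}
halt: no rule applies after step 2
NF edges: [(0, 2, 'p'), (1, 0, 'q'), (1, 1, 'q'), (5, 0, 'p'), (5, 2, 'p'), (6, 2, 'p')]

Answer: p:4 q:2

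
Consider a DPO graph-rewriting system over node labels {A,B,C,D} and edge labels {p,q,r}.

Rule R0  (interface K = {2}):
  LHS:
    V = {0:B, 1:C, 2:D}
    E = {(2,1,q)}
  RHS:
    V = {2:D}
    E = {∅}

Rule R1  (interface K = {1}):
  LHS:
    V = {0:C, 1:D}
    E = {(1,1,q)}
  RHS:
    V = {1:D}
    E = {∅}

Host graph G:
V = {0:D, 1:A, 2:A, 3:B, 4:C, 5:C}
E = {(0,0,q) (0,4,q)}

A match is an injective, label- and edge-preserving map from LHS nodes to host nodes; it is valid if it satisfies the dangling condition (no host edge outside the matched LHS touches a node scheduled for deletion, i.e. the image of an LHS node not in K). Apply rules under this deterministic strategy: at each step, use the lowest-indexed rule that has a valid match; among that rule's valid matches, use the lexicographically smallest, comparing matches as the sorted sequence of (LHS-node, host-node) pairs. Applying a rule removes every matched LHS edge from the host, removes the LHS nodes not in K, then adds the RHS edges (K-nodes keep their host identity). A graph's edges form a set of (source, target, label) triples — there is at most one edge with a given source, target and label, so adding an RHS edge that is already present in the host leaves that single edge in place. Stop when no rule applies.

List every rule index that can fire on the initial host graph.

R0: 1 valid match — {0↦3, 1↦4, 2↦0}
R1: 1 valid match — {0↦5, 1↦0}

Answer: [R0,R1]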